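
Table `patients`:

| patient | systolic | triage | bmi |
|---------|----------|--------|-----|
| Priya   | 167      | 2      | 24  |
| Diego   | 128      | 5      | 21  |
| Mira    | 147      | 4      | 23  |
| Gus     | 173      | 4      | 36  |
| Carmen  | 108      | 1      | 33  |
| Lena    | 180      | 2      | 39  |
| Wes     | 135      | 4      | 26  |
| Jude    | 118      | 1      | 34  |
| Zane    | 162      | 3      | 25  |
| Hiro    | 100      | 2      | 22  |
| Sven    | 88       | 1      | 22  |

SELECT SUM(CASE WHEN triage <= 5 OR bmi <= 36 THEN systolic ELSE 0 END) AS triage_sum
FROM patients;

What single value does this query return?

patient=Priya: ✓ → 167
patient=Diego: ✓ → 128
patient=Mira: ✓ → 147
patient=Gus: ✓ → 173
patient=Carmen: ✓ → 108
patient=Lena: ✓ → 180
patient=Wes: ✓ → 135
patient=Jude: ✓ → 118
patient=Zane: ✓ → 162
patient=Hiro: ✓ → 100
patient=Sven: ✓ → 88
triage_sum = 167 + 128 + 147 + 173 + 108 + 180 + 135 + 118 + 162 + 100 + 88 = 1506

1506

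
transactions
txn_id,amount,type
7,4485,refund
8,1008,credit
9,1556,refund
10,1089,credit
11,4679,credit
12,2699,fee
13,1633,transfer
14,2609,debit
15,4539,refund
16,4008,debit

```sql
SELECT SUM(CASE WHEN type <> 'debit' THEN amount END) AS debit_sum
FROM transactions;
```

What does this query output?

21688

txn_id=7: ✓ → 4485
txn_id=8: ✓ → 1008
txn_id=9: ✓ → 1556
txn_id=10: ✓ → 1089
txn_id=11: ✓ → 4679
txn_id=12: ✓ → 2699
txn_id=13: ✓ → 1633
txn_id=14: ✗
txn_id=15: ✓ → 4539
txn_id=16: ✗
debit_sum = 4485 + 1008 + 1556 + 1089 + 4679 + 2699 + 1633 + 4539 = 21688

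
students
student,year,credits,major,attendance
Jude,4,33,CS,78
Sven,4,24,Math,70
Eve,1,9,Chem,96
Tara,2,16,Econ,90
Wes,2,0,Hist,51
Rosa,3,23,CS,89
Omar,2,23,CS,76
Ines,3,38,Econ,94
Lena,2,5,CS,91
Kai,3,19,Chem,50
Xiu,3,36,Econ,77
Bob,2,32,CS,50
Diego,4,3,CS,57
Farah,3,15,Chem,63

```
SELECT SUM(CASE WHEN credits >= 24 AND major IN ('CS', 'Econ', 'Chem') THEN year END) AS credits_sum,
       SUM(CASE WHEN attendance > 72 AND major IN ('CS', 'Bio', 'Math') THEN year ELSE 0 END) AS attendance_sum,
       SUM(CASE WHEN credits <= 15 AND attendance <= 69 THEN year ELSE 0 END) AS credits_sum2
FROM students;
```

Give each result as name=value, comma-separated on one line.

[credits_sum: credits >= 24 AND major IN ('CS', 'Econ', 'Chem')]
student=Jude: ✓ → 4
student=Sven: ✗
student=Eve: ✗
student=Tara: ✗
student=Wes: ✗
student=Rosa: ✗
student=Omar: ✗
student=Ines: ✓ → 3
student=Lena: ✗
student=Kai: ✗
student=Xiu: ✓ → 3
student=Bob: ✓ → 2
student=Diego: ✗
student=Farah: ✗
credits_sum = 4 + 3 + 3 + 2 = 12
—
[attendance_sum: attendance > 72 AND major IN ('CS', 'Bio', 'Math')]
student=Jude: ✓ → 4
student=Sven: ✗
student=Eve: ✗
student=Tara: ✗
student=Wes: ✗
student=Rosa: ✓ → 3
student=Omar: ✓ → 2
student=Ines: ✗
student=Lena: ✓ → 2
student=Kai: ✗
student=Xiu: ✗
student=Bob: ✗
student=Diego: ✗
student=Farah: ✗
attendance_sum = 4 + 3 + 2 + 2 = 11
—
[credits_sum2: credits <= 15 AND attendance <= 69]
student=Jude: ✗
student=Sven: ✗
student=Eve: ✗
student=Tara: ✗
student=Wes: ✓ → 2
student=Rosa: ✗
student=Omar: ✗
student=Ines: ✗
student=Lena: ✗
student=Kai: ✗
student=Xiu: ✗
student=Bob: ✗
student=Diego: ✓ → 4
student=Farah: ✓ → 3
credits_sum2 = 2 + 4 + 3 = 9

credits_sum=12, attendance_sum=11, credits_sum2=9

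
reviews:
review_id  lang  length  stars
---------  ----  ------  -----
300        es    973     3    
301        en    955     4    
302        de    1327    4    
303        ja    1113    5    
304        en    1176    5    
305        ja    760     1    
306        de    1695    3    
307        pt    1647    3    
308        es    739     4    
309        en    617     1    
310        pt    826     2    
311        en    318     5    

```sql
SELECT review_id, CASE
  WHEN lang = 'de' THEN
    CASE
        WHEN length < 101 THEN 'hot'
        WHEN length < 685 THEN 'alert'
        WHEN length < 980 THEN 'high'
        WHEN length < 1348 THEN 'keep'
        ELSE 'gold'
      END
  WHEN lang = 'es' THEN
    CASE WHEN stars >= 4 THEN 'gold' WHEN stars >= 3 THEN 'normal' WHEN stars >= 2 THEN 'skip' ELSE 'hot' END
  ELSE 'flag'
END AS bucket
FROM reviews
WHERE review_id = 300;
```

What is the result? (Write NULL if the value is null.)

normal

review_id = 300: lang=es, length=973, stars=3.
lang='es' → inner[stars >= 3] → normal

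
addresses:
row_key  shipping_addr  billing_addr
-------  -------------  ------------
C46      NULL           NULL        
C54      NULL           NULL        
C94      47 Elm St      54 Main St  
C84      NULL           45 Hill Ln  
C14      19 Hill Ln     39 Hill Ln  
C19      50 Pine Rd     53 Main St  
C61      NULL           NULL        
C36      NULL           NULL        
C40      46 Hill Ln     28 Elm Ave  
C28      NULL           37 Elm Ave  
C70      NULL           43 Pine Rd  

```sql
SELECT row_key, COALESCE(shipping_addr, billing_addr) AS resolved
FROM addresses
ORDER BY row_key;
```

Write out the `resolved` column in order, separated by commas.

row_key=C14: shipping_addr=19 Hill Ln → 19 Hill Ln
row_key=C19: shipping_addr=50 Pine Rd → 50 Pine Rd
row_key=C28: shipping_addr=NULL, billing_addr=37 Elm Ave → 37 Elm Ave
row_key=C36: shipping_addr=NULL, billing_addr=NULL (all NULL) → NULL
row_key=C40: shipping_addr=46 Hill Ln → 46 Hill Ln
row_key=C46: shipping_addr=NULL, billing_addr=NULL (all NULL) → NULL
row_key=C54: shipping_addr=NULL, billing_addr=NULL (all NULL) → NULL
row_key=C61: shipping_addr=NULL, billing_addr=NULL (all NULL) → NULL
row_key=C70: shipping_addr=NULL, billing_addr=43 Pine Rd → 43 Pine Rd
row_key=C84: shipping_addr=NULL, billing_addr=45 Hill Ln → 45 Hill Ln
row_key=C94: shipping_addr=47 Elm St → 47 Elm St

19 Hill Ln, 50 Pine Rd, 37 Elm Ave, NULL, 46 Hill Ln, NULL, NULL, NULL, 43 Pine Rd, 45 Hill Ln, 47 Elm St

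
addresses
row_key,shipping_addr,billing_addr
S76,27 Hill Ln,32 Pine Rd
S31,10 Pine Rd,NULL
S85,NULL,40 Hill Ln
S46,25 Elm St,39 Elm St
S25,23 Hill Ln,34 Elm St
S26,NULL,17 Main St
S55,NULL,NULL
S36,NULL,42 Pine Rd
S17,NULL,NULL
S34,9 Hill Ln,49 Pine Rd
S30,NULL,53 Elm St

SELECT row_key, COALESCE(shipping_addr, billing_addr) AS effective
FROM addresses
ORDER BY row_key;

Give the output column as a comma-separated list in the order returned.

NULL, 23 Hill Ln, 17 Main St, 53 Elm St, 10 Pine Rd, 9 Hill Ln, 42 Pine Rd, 25 Elm St, NULL, 27 Hill Ln, 40 Hill Ln

row_key=S17: shipping_addr=NULL, billing_addr=NULL (all NULL) → NULL
row_key=S25: shipping_addr=23 Hill Ln → 23 Hill Ln
row_key=S26: shipping_addr=NULL, billing_addr=17 Main St → 17 Main St
row_key=S30: shipping_addr=NULL, billing_addr=53 Elm St → 53 Elm St
row_key=S31: shipping_addr=10 Pine Rd → 10 Pine Rd
row_key=S34: shipping_addr=9 Hill Ln → 9 Hill Ln
row_key=S36: shipping_addr=NULL, billing_addr=42 Pine Rd → 42 Pine Rd
row_key=S46: shipping_addr=25 Elm St → 25 Elm St
row_key=S55: shipping_addr=NULL, billing_addr=NULL (all NULL) → NULL
row_key=S76: shipping_addr=27 Hill Ln → 27 Hill Ln
row_key=S85: shipping_addr=NULL, billing_addr=40 Hill Ln → 40 Hill Ln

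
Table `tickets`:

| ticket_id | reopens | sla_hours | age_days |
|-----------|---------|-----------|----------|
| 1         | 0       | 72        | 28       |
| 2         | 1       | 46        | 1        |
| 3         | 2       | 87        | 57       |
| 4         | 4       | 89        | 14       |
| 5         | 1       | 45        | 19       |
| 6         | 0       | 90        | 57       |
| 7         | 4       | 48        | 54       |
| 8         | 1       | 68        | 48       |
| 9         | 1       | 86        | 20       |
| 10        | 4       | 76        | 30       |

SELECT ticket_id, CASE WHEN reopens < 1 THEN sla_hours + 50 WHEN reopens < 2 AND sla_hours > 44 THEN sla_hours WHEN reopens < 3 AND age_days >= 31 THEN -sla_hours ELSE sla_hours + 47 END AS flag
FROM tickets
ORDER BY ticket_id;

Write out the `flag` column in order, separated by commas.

ticket_id=1: reopens < 1 → 122
ticket_id=2: reopens < 2 AND sla_hours > 44 → 46
ticket_id=3: reopens < 3 AND age_days >= 31 → -87
ticket_id=4: ELSE → 136
ticket_id=5: reopens < 2 AND sla_hours > 44 → 45
ticket_id=6: reopens < 1 → 140
ticket_id=7: ELSE → 95
ticket_id=8: reopens < 2 AND sla_hours > 44 → 68
ticket_id=9: reopens < 2 AND sla_hours > 44 → 86
ticket_id=10: ELSE → 123

122, 46, -87, 136, 45, 140, 95, 68, 86, 123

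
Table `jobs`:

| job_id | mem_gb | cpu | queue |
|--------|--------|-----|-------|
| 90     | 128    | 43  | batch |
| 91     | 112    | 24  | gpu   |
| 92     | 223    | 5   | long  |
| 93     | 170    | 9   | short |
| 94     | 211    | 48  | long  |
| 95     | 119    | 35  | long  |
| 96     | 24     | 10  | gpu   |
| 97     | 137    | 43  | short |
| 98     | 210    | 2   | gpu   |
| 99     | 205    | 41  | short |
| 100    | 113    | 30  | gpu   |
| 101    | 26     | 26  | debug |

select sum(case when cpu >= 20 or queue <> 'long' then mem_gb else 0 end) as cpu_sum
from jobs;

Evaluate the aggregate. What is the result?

job_id=90: ✓ → 128
job_id=91: ✓ → 112
job_id=92: ✗
job_id=93: ✓ → 170
job_id=94: ✓ → 211
job_id=95: ✓ → 119
job_id=96: ✓ → 24
job_id=97: ✓ → 137
job_id=98: ✓ → 210
job_id=99: ✓ → 205
job_id=100: ✓ → 113
job_id=101: ✓ → 26
cpu_sum = 128 + 112 + 170 + 211 + 119 + 24 + 137 + 210 + 205 + 113 + 26 = 1455

1455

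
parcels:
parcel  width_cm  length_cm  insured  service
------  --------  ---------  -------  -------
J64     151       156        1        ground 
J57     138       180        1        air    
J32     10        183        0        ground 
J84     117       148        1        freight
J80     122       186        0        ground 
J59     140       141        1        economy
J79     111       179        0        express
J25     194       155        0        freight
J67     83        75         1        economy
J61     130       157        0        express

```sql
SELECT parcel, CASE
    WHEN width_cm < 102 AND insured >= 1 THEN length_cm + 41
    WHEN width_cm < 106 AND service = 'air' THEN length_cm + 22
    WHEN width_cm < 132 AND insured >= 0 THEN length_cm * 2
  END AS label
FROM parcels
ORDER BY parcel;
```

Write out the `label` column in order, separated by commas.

NULL, 366, NULL, NULL, 314, NULL, 116, 358, 372, 296

parcel=J25: (no match → NULL) → NULL
parcel=J32: width_cm < 132 AND insured >= 0 → 366
parcel=J57: (no match → NULL) → NULL
parcel=J59: (no match → NULL) → NULL
parcel=J61: width_cm < 132 AND insured >= 0 → 314
parcel=J64: (no match → NULL) → NULL
parcel=J67: width_cm < 102 AND insured >= 1 → 116
parcel=J79: width_cm < 132 AND insured >= 0 → 358
parcel=J80: width_cm < 132 AND insured >= 0 → 372
parcel=J84: width_cm < 132 AND insured >= 0 → 296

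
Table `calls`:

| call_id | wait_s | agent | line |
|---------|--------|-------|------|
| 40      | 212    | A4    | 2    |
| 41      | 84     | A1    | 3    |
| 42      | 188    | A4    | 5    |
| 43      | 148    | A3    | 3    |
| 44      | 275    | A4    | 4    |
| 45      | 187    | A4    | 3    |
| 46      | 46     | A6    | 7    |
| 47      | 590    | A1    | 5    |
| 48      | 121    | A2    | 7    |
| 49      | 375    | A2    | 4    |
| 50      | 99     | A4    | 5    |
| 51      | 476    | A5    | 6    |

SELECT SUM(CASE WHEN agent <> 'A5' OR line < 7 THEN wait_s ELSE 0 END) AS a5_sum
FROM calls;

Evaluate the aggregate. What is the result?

call_id=40: ✓ → 212
call_id=41: ✓ → 84
call_id=42: ✓ → 188
call_id=43: ✓ → 148
call_id=44: ✓ → 275
call_id=45: ✓ → 187
call_id=46: ✓ → 46
call_id=47: ✓ → 590
call_id=48: ✓ → 121
call_id=49: ✓ → 375
call_id=50: ✓ → 99
call_id=51: ✓ → 476
a5_sum = 212 + 84 + 188 + 148 + 275 + 187 + 46 + 590 + 121 + 375 + 99 + 476 = 2801

2801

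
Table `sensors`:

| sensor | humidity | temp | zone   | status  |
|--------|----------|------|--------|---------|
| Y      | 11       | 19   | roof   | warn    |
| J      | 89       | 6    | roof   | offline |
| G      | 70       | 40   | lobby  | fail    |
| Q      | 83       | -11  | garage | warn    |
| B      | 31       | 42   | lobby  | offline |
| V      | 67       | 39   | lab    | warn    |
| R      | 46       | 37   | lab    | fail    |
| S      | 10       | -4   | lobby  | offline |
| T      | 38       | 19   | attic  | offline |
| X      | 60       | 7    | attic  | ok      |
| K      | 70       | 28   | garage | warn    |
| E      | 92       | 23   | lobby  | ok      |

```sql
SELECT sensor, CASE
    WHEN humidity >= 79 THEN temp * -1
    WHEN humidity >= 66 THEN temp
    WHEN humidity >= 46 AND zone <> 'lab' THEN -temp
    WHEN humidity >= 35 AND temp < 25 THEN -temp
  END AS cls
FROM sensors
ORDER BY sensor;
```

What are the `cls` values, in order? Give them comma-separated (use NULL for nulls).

sensor=B: (no match → NULL) → NULL
sensor=E: humidity >= 79 → -23
sensor=G: humidity >= 66 → 40
sensor=J: humidity >= 79 → -6
sensor=K: humidity >= 66 → 28
sensor=Q: humidity >= 79 → 11
sensor=R: (no match → NULL) → NULL
sensor=S: (no match → NULL) → NULL
sensor=T: humidity >= 35 AND temp < 25 → -19
sensor=V: humidity >= 66 → 39
sensor=X: humidity >= 46 AND zone <> 'lab' → -7
sensor=Y: (no match → NULL) → NULL

NULL, -23, 40, -6, 28, 11, NULL, NULL, -19, 39, -7, NULL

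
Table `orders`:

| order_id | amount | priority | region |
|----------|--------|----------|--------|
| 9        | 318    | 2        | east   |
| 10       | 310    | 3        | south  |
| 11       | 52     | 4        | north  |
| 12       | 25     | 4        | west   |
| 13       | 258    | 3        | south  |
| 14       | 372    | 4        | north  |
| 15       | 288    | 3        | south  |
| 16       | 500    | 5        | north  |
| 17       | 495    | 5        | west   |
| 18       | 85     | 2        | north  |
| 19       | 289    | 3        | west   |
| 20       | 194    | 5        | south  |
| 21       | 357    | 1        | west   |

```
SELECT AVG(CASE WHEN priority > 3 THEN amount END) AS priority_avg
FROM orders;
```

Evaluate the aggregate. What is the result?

order_id=9: ✗
order_id=10: ✗
order_id=11: ✓ → 52
order_id=12: ✓ → 25
order_id=13: ✗
order_id=14: ✓ → 372
order_id=15: ✗
order_id=16: ✓ → 500
order_id=17: ✓ → 495
order_id=18: ✗
order_id=19: ✗
order_id=20: ✓ → 194
order_id=21: ✗
priority_avg = (52 + 25 + 372 + 500 + 495 + 194) / 6 = 273

273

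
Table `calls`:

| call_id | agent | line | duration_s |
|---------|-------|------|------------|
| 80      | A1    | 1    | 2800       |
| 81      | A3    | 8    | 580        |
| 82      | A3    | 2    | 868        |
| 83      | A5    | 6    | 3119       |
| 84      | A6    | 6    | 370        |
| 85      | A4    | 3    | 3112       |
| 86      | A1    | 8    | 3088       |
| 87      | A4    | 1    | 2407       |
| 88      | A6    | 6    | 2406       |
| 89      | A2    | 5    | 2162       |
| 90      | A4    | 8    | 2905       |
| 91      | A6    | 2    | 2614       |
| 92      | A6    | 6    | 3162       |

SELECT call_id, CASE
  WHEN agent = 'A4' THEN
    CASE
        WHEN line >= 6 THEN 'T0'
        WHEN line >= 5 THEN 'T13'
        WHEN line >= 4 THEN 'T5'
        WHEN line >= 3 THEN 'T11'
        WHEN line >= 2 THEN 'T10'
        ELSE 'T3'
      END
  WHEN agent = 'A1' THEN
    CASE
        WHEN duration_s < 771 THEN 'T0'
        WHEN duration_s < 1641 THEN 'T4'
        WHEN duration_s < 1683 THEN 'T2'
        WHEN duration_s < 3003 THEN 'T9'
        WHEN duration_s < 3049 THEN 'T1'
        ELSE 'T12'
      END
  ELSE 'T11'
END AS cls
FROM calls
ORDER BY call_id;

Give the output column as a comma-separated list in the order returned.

T9, T11, T11, T11, T11, T11, T12, T3, T11, T11, T0, T11, T11

call_id=80: agent='A1' → inner[duration_s < 3003] → T9
call_id=81: agent='A3' → outer ELSE → T11
call_id=82: agent='A3' → outer ELSE → T11
call_id=83: agent='A5' → outer ELSE → T11
call_id=84: agent='A6' → outer ELSE → T11
call_id=85: agent='A4' → inner[line >= 3] → T11
call_id=86: agent='A1' → inner[ELSE] → T12
call_id=87: agent='A4' → inner[ELSE] → T3
call_id=88: agent='A6' → outer ELSE → T11
call_id=89: agent='A2' → outer ELSE → T11
call_id=90: agent='A4' → inner[line >= 6] → T0
call_id=91: agent='A6' → outer ELSE → T11
call_id=92: agent='A6' → outer ELSE → T11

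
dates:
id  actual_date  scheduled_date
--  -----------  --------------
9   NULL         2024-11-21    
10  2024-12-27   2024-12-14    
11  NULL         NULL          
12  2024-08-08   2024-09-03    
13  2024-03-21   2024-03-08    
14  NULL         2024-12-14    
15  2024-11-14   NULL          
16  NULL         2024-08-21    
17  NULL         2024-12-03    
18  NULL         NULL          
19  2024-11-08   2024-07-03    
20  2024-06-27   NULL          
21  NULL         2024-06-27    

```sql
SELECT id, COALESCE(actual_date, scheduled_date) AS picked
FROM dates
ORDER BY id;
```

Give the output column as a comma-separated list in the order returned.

id=9: actual_date=NULL, scheduled_date=2024-11-21 → 2024-11-21
id=10: actual_date=2024-12-27 → 2024-12-27
id=11: actual_date=NULL, scheduled_date=NULL (all NULL) → NULL
id=12: actual_date=2024-08-08 → 2024-08-08
id=13: actual_date=2024-03-21 → 2024-03-21
id=14: actual_date=NULL, scheduled_date=2024-12-14 → 2024-12-14
id=15: actual_date=2024-11-14 → 2024-11-14
id=16: actual_date=NULL, scheduled_date=2024-08-21 → 2024-08-21
id=17: actual_date=NULL, scheduled_date=2024-12-03 → 2024-12-03
id=18: actual_date=NULL, scheduled_date=NULL (all NULL) → NULL
id=19: actual_date=2024-11-08 → 2024-11-08
id=20: actual_date=2024-06-27 → 2024-06-27
id=21: actual_date=NULL, scheduled_date=2024-06-27 → 2024-06-27

2024-11-21, 2024-12-27, NULL, 2024-08-08, 2024-03-21, 2024-12-14, 2024-11-14, 2024-08-21, 2024-12-03, NULL, 2024-11-08, 2024-06-27, 2024-06-27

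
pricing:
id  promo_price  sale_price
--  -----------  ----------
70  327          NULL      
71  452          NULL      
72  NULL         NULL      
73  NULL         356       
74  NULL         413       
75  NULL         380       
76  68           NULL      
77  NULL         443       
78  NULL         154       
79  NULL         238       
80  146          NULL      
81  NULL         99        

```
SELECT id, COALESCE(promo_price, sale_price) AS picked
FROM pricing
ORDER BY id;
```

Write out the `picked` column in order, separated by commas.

id=70: promo_price=327 → 327
id=71: promo_price=452 → 452
id=72: promo_price=NULL, sale_price=NULL (all NULL) → NULL
id=73: promo_price=NULL, sale_price=356 → 356
id=74: promo_price=NULL, sale_price=413 → 413
id=75: promo_price=NULL, sale_price=380 → 380
id=76: promo_price=68 → 68
id=77: promo_price=NULL, sale_price=443 → 443
id=78: promo_price=NULL, sale_price=154 → 154
id=79: promo_price=NULL, sale_price=238 → 238
id=80: promo_price=146 → 146
id=81: promo_price=NULL, sale_price=99 → 99

327, 452, NULL, 356, 413, 380, 68, 443, 154, 238, 146, 99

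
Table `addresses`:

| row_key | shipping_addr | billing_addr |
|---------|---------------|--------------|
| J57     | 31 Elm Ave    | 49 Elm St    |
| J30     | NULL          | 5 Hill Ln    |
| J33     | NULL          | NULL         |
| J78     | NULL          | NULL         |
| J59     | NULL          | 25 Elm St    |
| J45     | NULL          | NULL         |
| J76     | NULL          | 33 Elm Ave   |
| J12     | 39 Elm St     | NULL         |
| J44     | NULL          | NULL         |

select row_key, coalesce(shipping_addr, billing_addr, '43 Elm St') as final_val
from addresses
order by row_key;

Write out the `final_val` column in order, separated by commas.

row_key=J12: shipping_addr=39 Elm St → 39 Elm St
row_key=J30: shipping_addr=NULL, billing_addr=5 Hill Ln → 5 Hill Ln
row_key=J33: shipping_addr=NULL, billing_addr=NULL, → literal 43 Elm St → 43 Elm St
row_key=J44: shipping_addr=NULL, billing_addr=NULL, → literal 43 Elm St → 43 Elm St
row_key=J45: shipping_addr=NULL, billing_addr=NULL, → literal 43 Elm St → 43 Elm St
row_key=J57: shipping_addr=31 Elm Ave → 31 Elm Ave
row_key=J59: shipping_addr=NULL, billing_addr=25 Elm St → 25 Elm St
row_key=J76: shipping_addr=NULL, billing_addr=33 Elm Ave → 33 Elm Ave
row_key=J78: shipping_addr=NULL, billing_addr=NULL, → literal 43 Elm St → 43 Elm St

39 Elm St, 5 Hill Ln, 43 Elm St, 43 Elm St, 43 Elm St, 31 Elm Ave, 25 Elm St, 33 Elm Ave, 43 Elm St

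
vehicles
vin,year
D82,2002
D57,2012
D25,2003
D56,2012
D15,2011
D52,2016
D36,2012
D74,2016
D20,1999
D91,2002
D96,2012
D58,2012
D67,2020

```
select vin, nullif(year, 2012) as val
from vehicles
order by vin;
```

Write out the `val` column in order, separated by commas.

vin=D15: year=2011 vs 2012: differ → 2011
vin=D20: year=1999 vs 2012: differ → 1999
vin=D25: year=2003 vs 2012: differ → 2003
vin=D36: year=2012 vs 2012: equal → NULL
vin=D52: year=2016 vs 2012: differ → 2016
vin=D56: year=2012 vs 2012: equal → NULL
vin=D57: year=2012 vs 2012: equal → NULL
vin=D58: year=2012 vs 2012: equal → NULL
vin=D67: year=2020 vs 2012: differ → 2020
vin=D74: year=2016 vs 2012: differ → 2016
vin=D82: year=2002 vs 2012: differ → 2002
vin=D91: year=2002 vs 2012: differ → 2002
vin=D96: year=2012 vs 2012: equal → NULL

2011, 1999, 2003, NULL, 2016, NULL, NULL, NULL, 2020, 2016, 2002, 2002, NULL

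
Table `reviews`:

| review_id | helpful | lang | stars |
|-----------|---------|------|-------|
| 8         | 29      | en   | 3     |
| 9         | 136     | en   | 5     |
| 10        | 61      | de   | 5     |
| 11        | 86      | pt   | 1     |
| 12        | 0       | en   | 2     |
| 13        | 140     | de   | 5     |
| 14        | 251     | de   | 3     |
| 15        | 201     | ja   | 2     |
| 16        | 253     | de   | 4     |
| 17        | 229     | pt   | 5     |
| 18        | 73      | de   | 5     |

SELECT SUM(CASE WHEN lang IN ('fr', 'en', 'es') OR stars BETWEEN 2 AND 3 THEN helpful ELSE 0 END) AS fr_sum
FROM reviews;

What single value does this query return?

617

review_id=8: ✓ → 29
review_id=9: ✓ → 136
review_id=10: ✗
review_id=11: ✗
review_id=12: ✓ → 0
review_id=13: ✗
review_id=14: ✓ → 251
review_id=15: ✓ → 201
review_id=16: ✗
review_id=17: ✗
review_id=18: ✗
fr_sum = 29 + 136 + 251 + 201 = 617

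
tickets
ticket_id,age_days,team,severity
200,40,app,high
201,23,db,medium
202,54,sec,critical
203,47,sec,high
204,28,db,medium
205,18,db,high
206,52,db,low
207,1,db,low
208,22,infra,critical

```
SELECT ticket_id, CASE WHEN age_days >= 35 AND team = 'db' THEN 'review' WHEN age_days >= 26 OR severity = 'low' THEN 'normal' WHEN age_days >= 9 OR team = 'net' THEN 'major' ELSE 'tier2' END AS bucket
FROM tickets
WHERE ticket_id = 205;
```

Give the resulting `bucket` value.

major

ticket_id = 205: age_days=18, team=db, severity=high.
age_days >= 35 AND team = 'db' → false
age_days >= 26 OR severity = 'low' → false
age_days >= 9 OR team = 'net' → true → major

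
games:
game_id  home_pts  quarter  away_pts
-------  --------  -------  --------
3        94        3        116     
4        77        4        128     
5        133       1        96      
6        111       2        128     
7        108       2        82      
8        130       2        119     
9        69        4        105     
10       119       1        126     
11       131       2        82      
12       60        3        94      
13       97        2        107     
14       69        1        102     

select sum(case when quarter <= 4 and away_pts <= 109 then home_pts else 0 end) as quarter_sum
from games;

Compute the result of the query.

667

game_id=3: ✗
game_id=4: ✗
game_id=5: ✓ → 133
game_id=6: ✗
game_id=7: ✓ → 108
game_id=8: ✗
game_id=9: ✓ → 69
game_id=10: ✗
game_id=11: ✓ → 131
game_id=12: ✓ → 60
game_id=13: ✓ → 97
game_id=14: ✓ → 69
quarter_sum = 133 + 108 + 69 + 131 + 60 + 97 + 69 = 667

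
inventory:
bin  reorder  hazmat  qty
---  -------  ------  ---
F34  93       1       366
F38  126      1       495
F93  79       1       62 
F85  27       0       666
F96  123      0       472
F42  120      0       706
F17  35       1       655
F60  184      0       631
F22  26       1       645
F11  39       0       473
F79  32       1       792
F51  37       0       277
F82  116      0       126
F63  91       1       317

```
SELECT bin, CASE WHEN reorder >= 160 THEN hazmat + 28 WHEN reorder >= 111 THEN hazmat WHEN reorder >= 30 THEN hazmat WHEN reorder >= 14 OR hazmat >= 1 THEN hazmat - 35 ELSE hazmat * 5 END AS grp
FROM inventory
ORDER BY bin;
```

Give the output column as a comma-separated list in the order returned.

0, 1, -34, 1, 1, 0, 0, 28, 1, 1, 0, -35, 1, 0

bin=F11: reorder >= 30 → 0
bin=F17: reorder >= 30 → 1
bin=F22: reorder >= 14 OR hazmat >= 1 → -34
bin=F34: reorder >= 30 → 1
bin=F38: reorder >= 111 → 1
bin=F42: reorder >= 111 → 0
bin=F51: reorder >= 30 → 0
bin=F60: reorder >= 160 → 28
bin=F63: reorder >= 30 → 1
bin=F79: reorder >= 30 → 1
bin=F82: reorder >= 111 → 0
bin=F85: reorder >= 14 OR hazmat >= 1 → -35
bin=F93: reorder >= 30 → 1
bin=F96: reorder >= 111 → 0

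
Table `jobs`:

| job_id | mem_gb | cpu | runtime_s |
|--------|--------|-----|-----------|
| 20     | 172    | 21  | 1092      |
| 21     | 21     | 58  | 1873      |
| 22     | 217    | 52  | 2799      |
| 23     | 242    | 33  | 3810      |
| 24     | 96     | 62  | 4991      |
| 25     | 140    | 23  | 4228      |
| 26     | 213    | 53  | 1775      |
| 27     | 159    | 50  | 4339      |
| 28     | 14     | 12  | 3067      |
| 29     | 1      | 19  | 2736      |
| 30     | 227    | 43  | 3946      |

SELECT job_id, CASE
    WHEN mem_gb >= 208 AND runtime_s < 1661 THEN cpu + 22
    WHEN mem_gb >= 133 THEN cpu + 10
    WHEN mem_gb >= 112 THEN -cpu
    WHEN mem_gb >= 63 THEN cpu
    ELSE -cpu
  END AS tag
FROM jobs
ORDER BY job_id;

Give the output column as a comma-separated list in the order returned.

31, -58, 62, 43, 62, 33, 63, 60, -12, -19, 53

job_id=20: mem_gb >= 133 → 31
job_id=21: ELSE → -58
job_id=22: mem_gb >= 133 → 62
job_id=23: mem_gb >= 133 → 43
job_id=24: mem_gb >= 63 → 62
job_id=25: mem_gb >= 133 → 33
job_id=26: mem_gb >= 133 → 63
job_id=27: mem_gb >= 133 → 60
job_id=28: ELSE → -12
job_id=29: ELSE → -19
job_id=30: mem_gb >= 133 → 53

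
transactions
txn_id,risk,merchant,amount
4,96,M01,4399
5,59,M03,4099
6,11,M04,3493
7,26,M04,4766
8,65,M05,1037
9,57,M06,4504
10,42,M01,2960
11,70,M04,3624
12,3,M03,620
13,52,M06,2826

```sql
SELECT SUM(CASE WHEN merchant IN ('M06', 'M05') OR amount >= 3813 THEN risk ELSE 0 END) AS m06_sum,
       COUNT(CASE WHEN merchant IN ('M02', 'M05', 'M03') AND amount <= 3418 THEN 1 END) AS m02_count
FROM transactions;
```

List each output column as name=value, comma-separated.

m06_sum=355, m02_count=2

[m06_sum: merchant IN ('M06', 'M05') OR amount >= 3813]
txn_id=4: ✓ → 96
txn_id=5: ✓ → 59
txn_id=6: ✗
txn_id=7: ✓ → 26
txn_id=8: ✓ → 65
txn_id=9: ✓ → 57
txn_id=10: ✗
txn_id=11: ✗
txn_id=12: ✗
txn_id=13: ✓ → 52
m06_sum = 96 + 59 + 26 + 65 + 57 + 52 = 355
—
[m02_count: merchant IN ('M02', 'M05', 'M03') AND amount <= 3418]
txn_id=4: ✗
txn_id=5: ✗
txn_id=6: ✗
txn_id=7: ✗
txn_id=8: ✓ → 1
txn_id=9: ✗
txn_id=10: ✗
txn_id=11: ✗
txn_id=12: ✓ → 1
txn_id=13: ✗
m02_count = COUNT(1, 1) = 2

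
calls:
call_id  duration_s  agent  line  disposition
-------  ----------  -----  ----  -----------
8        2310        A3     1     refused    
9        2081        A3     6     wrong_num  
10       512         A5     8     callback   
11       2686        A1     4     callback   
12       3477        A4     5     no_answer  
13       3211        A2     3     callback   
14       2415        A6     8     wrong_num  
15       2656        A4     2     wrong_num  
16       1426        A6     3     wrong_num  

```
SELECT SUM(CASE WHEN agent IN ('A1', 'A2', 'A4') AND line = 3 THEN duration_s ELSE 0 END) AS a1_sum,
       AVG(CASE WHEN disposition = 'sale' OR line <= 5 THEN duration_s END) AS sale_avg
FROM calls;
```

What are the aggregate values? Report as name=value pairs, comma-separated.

a1_sum=3211, sale_avg=2627.6666666667

[a1_sum: agent IN ('A1', 'A2', 'A4') AND line = 3]
call_id=8: ✗
call_id=9: ✗
call_id=10: ✗
call_id=11: ✗
call_id=12: ✗
call_id=13: ✓ → 3211
call_id=14: ✗
call_id=15: ✗
call_id=16: ✗
a1_sum = 3211
—
[sale_avg: disposition = 'sale' OR line <= 5]
call_id=8: ✓ → 2310
call_id=9: ✗
call_id=10: ✗
call_id=11: ✓ → 2686
call_id=12: ✓ → 3477
call_id=13: ✓ → 3211
call_id=14: ✗
call_id=15: ✓ → 2656
call_id=16: ✓ → 1426
sale_avg = (2310 + 2686 + 3477 + 3211 + 2656 + 1426) / 6 = 2627.6666666667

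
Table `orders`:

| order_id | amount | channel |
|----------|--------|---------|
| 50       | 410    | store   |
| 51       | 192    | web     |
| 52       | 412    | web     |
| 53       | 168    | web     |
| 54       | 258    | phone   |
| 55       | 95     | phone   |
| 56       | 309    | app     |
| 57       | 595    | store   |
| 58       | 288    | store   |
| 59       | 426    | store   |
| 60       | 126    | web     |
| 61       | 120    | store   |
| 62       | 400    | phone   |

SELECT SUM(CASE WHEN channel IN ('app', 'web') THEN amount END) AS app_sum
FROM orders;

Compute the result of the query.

order_id=50: ✗
order_id=51: ✓ → 192
order_id=52: ✓ → 412
order_id=53: ✓ → 168
order_id=54: ✗
order_id=55: ✗
order_id=56: ✓ → 309
order_id=57: ✗
order_id=58: ✗
order_id=59: ✗
order_id=60: ✓ → 126
order_id=61: ✗
order_id=62: ✗
app_sum = 192 + 412 + 168 + 309 + 126 = 1207

1207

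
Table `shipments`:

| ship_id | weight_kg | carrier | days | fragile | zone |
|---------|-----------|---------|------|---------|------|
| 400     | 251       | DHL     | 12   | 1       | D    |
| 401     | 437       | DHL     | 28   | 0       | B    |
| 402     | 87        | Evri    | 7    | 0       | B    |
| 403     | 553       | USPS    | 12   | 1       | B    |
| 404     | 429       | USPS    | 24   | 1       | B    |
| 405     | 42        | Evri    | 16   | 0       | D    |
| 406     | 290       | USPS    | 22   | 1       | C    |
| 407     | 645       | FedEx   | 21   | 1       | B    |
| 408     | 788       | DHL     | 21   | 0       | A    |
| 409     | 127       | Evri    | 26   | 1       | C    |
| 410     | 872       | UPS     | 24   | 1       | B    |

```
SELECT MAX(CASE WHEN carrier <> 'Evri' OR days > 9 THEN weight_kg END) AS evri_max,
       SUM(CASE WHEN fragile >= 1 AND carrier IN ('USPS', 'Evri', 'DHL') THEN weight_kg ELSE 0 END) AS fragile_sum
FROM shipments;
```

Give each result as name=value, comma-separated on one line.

evri_max=872, fragile_sum=1650

[evri_max: carrier <> 'Evri' OR days > 9]
ship_id=400: ✓ → 251
ship_id=401: ✓ → 437
ship_id=402: ✗
ship_id=403: ✓ → 553
ship_id=404: ✓ → 429
ship_id=405: ✓ → 42
ship_id=406: ✓ → 290
ship_id=407: ✓ → 645
ship_id=408: ✓ → 788
ship_id=409: ✓ → 127
ship_id=410: ✓ → 872
evri_max = MAX(251, 437, 553, 429, 42, 290, 645, 788, 127, 872) = 872
—
[fragile_sum: fragile >= 1 AND carrier IN ('USPS', 'Evri', 'DHL')]
ship_id=400: ✓ → 251
ship_id=401: ✗
ship_id=402: ✗
ship_id=403: ✓ → 553
ship_id=404: ✓ → 429
ship_id=405: ✗
ship_id=406: ✓ → 290
ship_id=407: ✗
ship_id=408: ✗
ship_id=409: ✓ → 127
ship_id=410: ✗
fragile_sum = 251 + 553 + 429 + 290 + 127 = 1650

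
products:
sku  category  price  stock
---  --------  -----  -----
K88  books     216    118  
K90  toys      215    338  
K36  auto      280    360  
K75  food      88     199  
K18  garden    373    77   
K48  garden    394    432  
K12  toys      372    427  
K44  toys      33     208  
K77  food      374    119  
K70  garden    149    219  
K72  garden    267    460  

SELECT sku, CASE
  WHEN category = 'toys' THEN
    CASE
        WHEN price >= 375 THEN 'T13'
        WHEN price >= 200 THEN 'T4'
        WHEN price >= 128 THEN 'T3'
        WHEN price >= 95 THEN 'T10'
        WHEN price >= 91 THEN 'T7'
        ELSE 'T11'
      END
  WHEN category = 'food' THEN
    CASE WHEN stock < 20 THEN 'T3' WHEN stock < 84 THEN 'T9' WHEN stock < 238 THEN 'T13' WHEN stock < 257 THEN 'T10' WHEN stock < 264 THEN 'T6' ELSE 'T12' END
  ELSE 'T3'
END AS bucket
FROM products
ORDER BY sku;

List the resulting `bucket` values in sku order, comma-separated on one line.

sku=K12: category='toys' → inner[price >= 200] → T4
sku=K18: category='garden' → outer ELSE → T3
sku=K36: category='auto' → outer ELSE → T3
sku=K44: category='toys' → inner[ELSE] → T11
sku=K48: category='garden' → outer ELSE → T3
sku=K70: category='garden' → outer ELSE → T3
sku=K72: category='garden' → outer ELSE → T3
sku=K75: category='food' → inner[stock < 238] → T13
sku=K77: category='food' → inner[stock < 238] → T13
sku=K88: category='books' → outer ELSE → T3
sku=K90: category='toys' → inner[price >= 200] → T4

T4, T3, T3, T11, T3, T3, T3, T13, T13, T3, T4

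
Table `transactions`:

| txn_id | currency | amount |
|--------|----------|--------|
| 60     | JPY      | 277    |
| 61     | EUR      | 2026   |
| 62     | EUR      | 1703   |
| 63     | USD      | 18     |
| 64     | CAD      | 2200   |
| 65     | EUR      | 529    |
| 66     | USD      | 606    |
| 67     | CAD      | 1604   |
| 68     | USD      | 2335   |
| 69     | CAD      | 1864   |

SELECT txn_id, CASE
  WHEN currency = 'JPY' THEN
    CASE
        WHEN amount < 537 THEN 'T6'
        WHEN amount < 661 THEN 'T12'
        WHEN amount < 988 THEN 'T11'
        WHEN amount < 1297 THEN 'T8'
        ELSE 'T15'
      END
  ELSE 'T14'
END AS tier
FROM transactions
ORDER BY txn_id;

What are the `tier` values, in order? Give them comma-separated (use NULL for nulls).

txn_id=60: currency='JPY' → inner[amount < 537] → T6
txn_id=61: currency='EUR' → outer ELSE → T14
txn_id=62: currency='EUR' → outer ELSE → T14
txn_id=63: currency='USD' → outer ELSE → T14
txn_id=64: currency='CAD' → outer ELSE → T14
txn_id=65: currency='EUR' → outer ELSE → T14
txn_id=66: currency='USD' → outer ELSE → T14
txn_id=67: currency='CAD' → outer ELSE → T14
txn_id=68: currency='USD' → outer ELSE → T14
txn_id=69: currency='CAD' → outer ELSE → T14

T6, T14, T14, T14, T14, T14, T14, T14, T14, T14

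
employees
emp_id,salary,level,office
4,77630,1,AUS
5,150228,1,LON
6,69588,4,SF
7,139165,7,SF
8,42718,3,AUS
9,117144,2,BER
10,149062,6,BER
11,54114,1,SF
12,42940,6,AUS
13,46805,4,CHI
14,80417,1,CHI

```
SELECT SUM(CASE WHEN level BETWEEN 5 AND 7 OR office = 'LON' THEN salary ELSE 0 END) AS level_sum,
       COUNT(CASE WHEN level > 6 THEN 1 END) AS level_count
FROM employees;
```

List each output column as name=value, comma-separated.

[level_sum: level BETWEEN 5 AND 7 OR office = 'LON']
emp_id=4: ✗
emp_id=5: ✓ → 150228
emp_id=6: ✗
emp_id=7: ✓ → 139165
emp_id=8: ✗
emp_id=9: ✗
emp_id=10: ✓ → 149062
emp_id=11: ✗
emp_id=12: ✓ → 42940
emp_id=13: ✗
emp_id=14: ✗
level_sum = 150228 + 139165 + 149062 + 42940 = 481395
—
[level_count: level > 6]
emp_id=4: ✗
emp_id=5: ✗
emp_id=6: ✗
emp_id=7: ✓ → 1
emp_id=8: ✗
emp_id=9: ✗
emp_id=10: ✗
emp_id=11: ✗
emp_id=12: ✗
emp_id=13: ✗
emp_id=14: ✗
level_count = COUNT(1) = 1

level_sum=481395, level_count=1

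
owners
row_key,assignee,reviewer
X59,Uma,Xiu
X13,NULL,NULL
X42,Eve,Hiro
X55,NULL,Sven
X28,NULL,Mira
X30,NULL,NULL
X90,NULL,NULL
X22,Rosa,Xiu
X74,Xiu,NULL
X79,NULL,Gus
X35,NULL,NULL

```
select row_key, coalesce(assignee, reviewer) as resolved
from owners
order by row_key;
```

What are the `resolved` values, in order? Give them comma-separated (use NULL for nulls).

NULL, Rosa, Mira, NULL, NULL, Eve, Sven, Uma, Xiu, Gus, NULL

row_key=X13: assignee=NULL, reviewer=NULL (all NULL) → NULL
row_key=X22: assignee=Rosa → Rosa
row_key=X28: assignee=NULL, reviewer=Mira → Mira
row_key=X30: assignee=NULL, reviewer=NULL (all NULL) → NULL
row_key=X35: assignee=NULL, reviewer=NULL (all NULL) → NULL
row_key=X42: assignee=Eve → Eve
row_key=X55: assignee=NULL, reviewer=Sven → Sven
row_key=X59: assignee=Uma → Uma
row_key=X74: assignee=Xiu → Xiu
row_key=X79: assignee=NULL, reviewer=Gus → Gus
row_key=X90: assignee=NULL, reviewer=NULL (all NULL) → NULL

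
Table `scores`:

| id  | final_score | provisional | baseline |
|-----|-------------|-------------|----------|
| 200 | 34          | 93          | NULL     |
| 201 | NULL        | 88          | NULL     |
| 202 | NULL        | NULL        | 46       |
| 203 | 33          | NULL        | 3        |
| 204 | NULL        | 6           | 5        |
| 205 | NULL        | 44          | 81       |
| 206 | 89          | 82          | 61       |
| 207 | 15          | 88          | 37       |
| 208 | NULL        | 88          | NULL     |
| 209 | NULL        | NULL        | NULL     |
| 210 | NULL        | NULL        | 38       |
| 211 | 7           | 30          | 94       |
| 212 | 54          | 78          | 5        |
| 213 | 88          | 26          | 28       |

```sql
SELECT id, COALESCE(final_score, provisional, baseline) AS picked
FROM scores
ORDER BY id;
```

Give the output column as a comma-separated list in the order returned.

id=200: final_score=34 → 34
id=201: final_score=NULL, provisional=88 → 88
id=202: final_score=NULL, provisional=NULL, baseline=46 → 46
id=203: final_score=33 → 33
id=204: final_score=NULL, provisional=6 → 6
id=205: final_score=NULL, provisional=44 → 44
id=206: final_score=89 → 89
id=207: final_score=15 → 15
id=208: final_score=NULL, provisional=88 → 88
id=209: final_score=NULL, provisional=NULL, baseline=NULL (all NULL) → NULL
id=210: final_score=NULL, provisional=NULL, baseline=38 → 38
id=211: final_score=7 → 7
id=212: final_score=54 → 54
id=213: final_score=88 → 88

34, 88, 46, 33, 6, 44, 89, 15, 88, NULL, 38, 7, 54, 88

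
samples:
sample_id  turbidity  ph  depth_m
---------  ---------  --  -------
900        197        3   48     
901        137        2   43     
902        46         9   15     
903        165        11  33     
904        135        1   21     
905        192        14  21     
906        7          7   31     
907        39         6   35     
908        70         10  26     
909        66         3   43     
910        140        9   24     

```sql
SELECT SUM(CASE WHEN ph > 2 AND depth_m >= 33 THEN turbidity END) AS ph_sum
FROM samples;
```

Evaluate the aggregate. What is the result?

467

sample_id=900: ✓ → 197
sample_id=901: ✗
sample_id=902: ✗
sample_id=903: ✓ → 165
sample_id=904: ✗
sample_id=905: ✗
sample_id=906: ✗
sample_id=907: ✓ → 39
sample_id=908: ✗
sample_id=909: ✓ → 66
sample_id=910: ✗
ph_sum = 197 + 165 + 39 + 66 = 467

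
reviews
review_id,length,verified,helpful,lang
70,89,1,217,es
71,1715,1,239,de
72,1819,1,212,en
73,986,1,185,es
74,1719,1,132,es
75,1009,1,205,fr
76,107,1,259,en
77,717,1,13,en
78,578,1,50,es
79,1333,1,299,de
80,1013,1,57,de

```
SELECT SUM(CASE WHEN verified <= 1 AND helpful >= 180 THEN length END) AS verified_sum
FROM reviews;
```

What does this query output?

7058

review_id=70: ✓ → 89
review_id=71: ✓ → 1715
review_id=72: ✓ → 1819
review_id=73: ✓ → 986
review_id=74: ✗
review_id=75: ✓ → 1009
review_id=76: ✓ → 107
review_id=77: ✗
review_id=78: ✗
review_id=79: ✓ → 1333
review_id=80: ✗
verified_sum = 89 + 1715 + 1819 + 986 + 1009 + 107 + 1333 = 7058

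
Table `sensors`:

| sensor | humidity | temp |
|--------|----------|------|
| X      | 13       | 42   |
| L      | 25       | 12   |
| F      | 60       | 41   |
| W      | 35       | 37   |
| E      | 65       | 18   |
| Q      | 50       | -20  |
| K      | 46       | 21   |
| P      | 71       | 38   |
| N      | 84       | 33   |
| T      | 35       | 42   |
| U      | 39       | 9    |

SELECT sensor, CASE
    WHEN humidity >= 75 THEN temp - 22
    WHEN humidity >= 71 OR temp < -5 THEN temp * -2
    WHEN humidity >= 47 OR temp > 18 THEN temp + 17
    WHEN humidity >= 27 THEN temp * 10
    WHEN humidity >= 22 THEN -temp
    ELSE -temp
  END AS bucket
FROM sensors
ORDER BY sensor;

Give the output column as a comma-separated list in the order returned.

35, 58, 38, -12, 11, -76, 40, 59, 90, 54, 59

sensor=E: humidity >= 47 OR temp > 18 → 35
sensor=F: humidity >= 47 OR temp > 18 → 58
sensor=K: humidity >= 47 OR temp > 18 → 38
sensor=L: humidity >= 22 → -12
sensor=N: humidity >= 75 → 11
sensor=P: humidity >= 71 OR temp < -5 → -76
sensor=Q: humidity >= 71 OR temp < -5 → 40
sensor=T: humidity >= 47 OR temp > 18 → 59
sensor=U: humidity >= 27 → 90
sensor=W: humidity >= 47 OR temp > 18 → 54
sensor=X: humidity >= 47 OR temp > 18 → 59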